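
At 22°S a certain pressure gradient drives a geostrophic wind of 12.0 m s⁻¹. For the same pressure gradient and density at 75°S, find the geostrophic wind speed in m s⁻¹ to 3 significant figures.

With the same pressure gradient and density, V_g ∝ 1/f ∝ 1/sin φ.
V₂ = V₁ · sin φ₁ / sin φ₂ = 12.0 × sin 22° / sin 75°
V₂ = 12.0 × 0.3746/0.9659 = 4.65 m s⁻¹

4.65 m s⁻¹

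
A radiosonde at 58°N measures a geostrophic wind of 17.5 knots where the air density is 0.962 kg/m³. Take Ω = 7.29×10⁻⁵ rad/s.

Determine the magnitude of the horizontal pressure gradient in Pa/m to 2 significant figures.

Coriolis parameter at 58°N:
f = 2Ω sin φ = 2 × 7.29×10⁻⁵ × sin 58° = 1.24×10⁻⁴ s⁻¹
Wind speed in SI: 17.5 knots = 9.00 m/s
Geostrophic balance rearranged: |∂P/∂n| = f ρ V_g
|∂P/∂n| = 1.24×10⁻⁴ × 0.962 × 9.00 = 1.07×10⁻³ Pa/m

1.1×10⁻³ Pa/m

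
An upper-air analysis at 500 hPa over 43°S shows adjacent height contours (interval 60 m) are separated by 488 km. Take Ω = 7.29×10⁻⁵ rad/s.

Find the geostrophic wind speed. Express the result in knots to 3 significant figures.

Coriolis parameter at 43°S:
f = 2Ω sin φ = 2 × 7.29×10⁻⁵ × sin 43° = 9.94×10⁻⁵ s⁻¹
Height gradient: |∂Z/∂n| = 60 m / 488000 m = 1.23×10⁻⁴
On a pressure surface, geostrophic balance gives V_g = (g/f)|∂Z/∂n|:
V_g = 9.81 × 1.23×10⁻⁴ / 9.94×10⁻⁵ = 12.1 m/s
Converting: 12.1 m/s × 1.944 = 23.6 knots

23.6 knots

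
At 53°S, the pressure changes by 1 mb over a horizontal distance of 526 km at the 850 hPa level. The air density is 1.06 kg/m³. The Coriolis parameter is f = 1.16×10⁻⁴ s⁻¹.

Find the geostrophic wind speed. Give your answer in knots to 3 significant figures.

3.01 knots

Pressure gradient: |∂P/∂n| = 100 Pa / 526000 m = 1.90×10⁻⁴ Pa/m
Geostrophic balance (pressure-gradient force = Coriolis force):
V_g = (1/(fρ)) |∂P/∂n| = 1.90×10⁻⁴ / (1.16×10⁻⁴ × 1.06) = 1.55 m/s
Converting: 1.55 m/s × 1.944 = 3.01 knots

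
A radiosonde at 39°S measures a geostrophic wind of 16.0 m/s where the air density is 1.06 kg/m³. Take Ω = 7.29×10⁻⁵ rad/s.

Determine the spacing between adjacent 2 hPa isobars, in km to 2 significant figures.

130 km

Coriolis parameter at 39°S:
f = 2Ω sin φ = 2 × 7.29×10⁻⁵ × sin 39° = 9.18×10⁻⁵ s⁻¹
Geostrophic balance rearranged: |∂P/∂n| = f ρ V_g
|∂P/∂n| = 9.18×10⁻⁵ × 1.06 × 16.0 = 1.56×10⁻³ Pa/m
Isobar spacing: Δn = ΔP/|∂P/∂n| = 200 Pa / 1.56×10⁻³ Pa/m = 128521 m ≈ 130 km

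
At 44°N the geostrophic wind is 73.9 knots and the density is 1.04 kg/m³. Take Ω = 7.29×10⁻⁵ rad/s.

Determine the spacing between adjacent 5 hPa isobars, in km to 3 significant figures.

Coriolis parameter at 44°N:
f = 2Ω sin φ = 2 × 7.29×10⁻⁵ × sin 44° = 1.01×10⁻⁴ s⁻¹
Wind speed in SI: 73.9 knots = 38.0 m/s
Geostrophic balance rearranged: |∂P/∂n| = f ρ V_g
|∂P/∂n| = 1.01×10⁻⁴ × 1.04 × 38.0 = 4.00×10⁻³ Pa/m
Isobar spacing: Δn = ΔP/|∂P/∂n| = 500 Pa / 4.00×10⁻³ Pa/m = 124861 m ≈ 125 km

125 km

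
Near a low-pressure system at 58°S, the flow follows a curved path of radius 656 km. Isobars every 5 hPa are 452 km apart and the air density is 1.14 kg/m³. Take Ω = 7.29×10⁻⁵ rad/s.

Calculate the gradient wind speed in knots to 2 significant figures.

Coriolis parameter at 58°S:
f = 2Ω sin φ = 2 × 7.29×10⁻⁵ × sin 58° = 1.24×10⁻⁴ s⁻¹
Pressure gradient: |∂P/∂n| = 500 Pa / 452000 m = 1.11×10⁻³ Pa/m
Geostrophic speed: V_g = |∂P/∂n|/(fρ) = 1.11×10⁻³/(1.24×10⁻⁴ × 1.14) = 7.85 m/s
Around a low, centrifugal force acts outward with Coriolis, so pressure-gradient force balances both:
(1/ρ)|∂P/∂n| = fV + V²/R  →  V² + fR·V − fR·V_g = 0
With fR = 1.24×10⁻⁴ × 656×10³ m = 81.1 m/s:
V = [−fR + √((fR)² + 4 fR V_g)]/2 = [−81.1 + √(81.1² + 4×81.1×7.85)]/2 = 7.21 m/s
Subgeostrophic (V < V_g = 7.85 m/s), as expected around a low.
Converting: 7.21 m/s × 1.944 = 14 knots

14 knots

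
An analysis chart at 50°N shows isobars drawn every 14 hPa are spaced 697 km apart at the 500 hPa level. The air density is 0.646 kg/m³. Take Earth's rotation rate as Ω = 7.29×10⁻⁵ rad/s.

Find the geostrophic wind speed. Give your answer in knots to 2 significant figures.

Coriolis parameter at 50°N:
f = 2Ω sin φ = 2 × 7.29×10⁻⁵ × sin 50° = 1.12×10⁻⁴ s⁻¹
Pressure gradient: |∂P/∂n| = 1400 Pa / 697000 m = 2.01×10⁻³ Pa/m
Geostrophic balance (pressure-gradient force = Coriolis force):
V_g = (1/(fρ)) |∂P/∂n| = 2.01×10⁻³ / (1.12×10⁻⁴ × 0.646) = 27.8 m/s
Converting: 27.8 m/s × 1.944 = 54 knots

54 knots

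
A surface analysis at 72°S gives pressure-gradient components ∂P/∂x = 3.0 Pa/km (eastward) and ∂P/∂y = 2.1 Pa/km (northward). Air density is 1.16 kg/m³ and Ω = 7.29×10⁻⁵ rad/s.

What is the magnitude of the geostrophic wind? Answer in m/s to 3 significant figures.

22.8 m/s

Coriolis parameter at 72°S:
f = 2Ω sin φ = 2 × 7.29×10⁻⁵ × sin 72° = 1.39×10⁻⁴ s⁻¹
In the Southern Hemisphere f is negative: f = −1.39×10⁻⁴ s⁻¹.
Component geostrophic relations (x east, y north):
u_g = −(1/(fρ)) ∂P/∂y,  v_g = (1/(fρ)) ∂P/∂x
u_g = −(2.1×10⁻³)/(−1.39×10⁻⁴ × 1.16) = 13.1 m/s;  v_g = (3.0×10⁻³)/(−1.39×10⁻⁴ × 1.16) = −18.7 m/s
|V_g| = √(u_g² + v_g²) = 22.8 m/s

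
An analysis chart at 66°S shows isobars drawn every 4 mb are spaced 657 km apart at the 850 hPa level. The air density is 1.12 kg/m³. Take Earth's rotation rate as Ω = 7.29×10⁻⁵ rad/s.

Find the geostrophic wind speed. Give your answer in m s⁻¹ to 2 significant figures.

4.1 m s⁻¹

Coriolis parameter at 66°S:
f = 2Ω sin φ = 2 × 7.29×10⁻⁵ × sin 66° = 1.33×10⁻⁴ s⁻¹
Pressure gradient: |∂P/∂n| = 400 Pa / 657000 m = 6.09×10⁻⁴ Pa/m
Geostrophic balance (pressure-gradient force = Coriolis force):
V_g = (1/(fρ)) |∂P/∂n| = 6.09×10⁻⁴ / (1.33×10⁻⁴ × 1.12) = 4.08 m/s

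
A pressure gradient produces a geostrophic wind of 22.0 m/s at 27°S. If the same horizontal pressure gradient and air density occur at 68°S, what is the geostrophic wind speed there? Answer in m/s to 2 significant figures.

11 m/s

With the same pressure gradient and density, V_g ∝ 1/f ∝ 1/sin φ.
V₂ = V₁ · sin φ₁ / sin φ₂ = 22.0 × sin 27° / sin 68°
V₂ = 22.0 × 0.4540/0.9272 = 11 m/s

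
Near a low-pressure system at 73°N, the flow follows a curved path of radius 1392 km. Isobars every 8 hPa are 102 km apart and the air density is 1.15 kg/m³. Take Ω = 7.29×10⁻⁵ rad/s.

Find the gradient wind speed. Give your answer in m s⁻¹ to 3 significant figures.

Coriolis parameter at 73°N:
f = 2Ω sin φ = 2 × 7.29×10⁻⁵ × sin 73° = 1.39×10⁻⁴ s⁻¹
Pressure gradient: |∂P/∂n| = 800 Pa / 102000 m = 7.84×10⁻³ Pa/m
Geostrophic speed: V_g = |∂P/∂n|/(fρ) = 7.84×10⁻³/(1.39×10⁻⁴ × 1.15) = 48.9 m/s
Around a low, centrifugal force acts outward with Coriolis, so pressure-gradient force balances both:
(1/ρ)|∂P/∂n| = fV + V²/R  →  V² + fR·V − fR·V_g = 0
With fR = 1.39×10⁻⁴ × 1392×10³ m = 194 m/s:
V = [−fR + √((fR)² + 4 fR V_g)]/2 = [−194 + √(194² + 4×194×48.9)]/2 = 40.5 m/s
Subgeostrophic (V < V_g = 48.9 m/s), as expected around a low.

40.5 m s⁻¹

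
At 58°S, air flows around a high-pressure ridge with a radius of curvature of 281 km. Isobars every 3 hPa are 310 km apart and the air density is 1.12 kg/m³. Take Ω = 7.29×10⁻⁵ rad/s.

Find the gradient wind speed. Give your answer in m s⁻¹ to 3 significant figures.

9.69 m s⁻¹

Coriolis parameter at 58°S:
f = 2Ω sin φ = 2 × 7.29×10⁻⁵ × sin 58° = 1.24×10⁻⁴ s⁻¹
Pressure gradient: |∂P/∂n| = 300 Pa / 310000 m = 9.68×10⁻⁴ Pa/m
Geostrophic speed: V_g = |∂P/∂n|/(fρ) = 9.68×10⁻⁴/(1.24×10⁻⁴ × 1.12) = 6.99 m/s
Around a high, pressure-gradient force acts outward with centrifugal, so Coriolis balances both:
fV = (1/ρ)|∂P/∂n| + V²/R  →  V² − fR·V + fR·V_g = 0
With fR = 1.24×10⁻⁴ × 281×10³ m = 34.7 m/s:
V = [fR − √((fR)² − 4 fR V_g)]/2 = [34.7 − √(34.7² − 4×34.7×6.99)]/2 = 9.69 m/s
Supergeostrophic (V > V_g = 6.99 m/s), as expected around a high.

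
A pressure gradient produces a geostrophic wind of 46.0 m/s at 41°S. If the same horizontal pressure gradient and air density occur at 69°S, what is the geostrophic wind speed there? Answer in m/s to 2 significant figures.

32 m/s

With the same pressure gradient and density, V_g ∝ 1/f ∝ 1/sin φ.
V₂ = V₁ · sin φ₁ / sin φ₂ = 46.0 × sin 41° / sin 69°
V₂ = 46.0 × 0.6561/0.9336 = 32 m/s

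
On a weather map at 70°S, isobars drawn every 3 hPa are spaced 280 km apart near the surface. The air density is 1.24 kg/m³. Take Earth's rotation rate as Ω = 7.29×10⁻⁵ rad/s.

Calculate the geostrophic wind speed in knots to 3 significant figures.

Coriolis parameter at 70°S:
f = 2Ω sin φ = 2 × 7.29×10⁻⁵ × sin 70° = 1.37×10⁻⁴ s⁻¹
Pressure gradient: |∂P/∂n| = 300 Pa / 280000 m = 1.07×10⁻³ Pa/m
Geostrophic balance (pressure-gradient force = Coriolis force):
V_g = (1/(fρ)) |∂P/∂n| = 1.07×10⁻³ / (1.37×10⁻⁴ × 1.24) = 6.31 m/s
Converting: 6.31 m/s × 1.944 = 12.3 knots

12.3 knots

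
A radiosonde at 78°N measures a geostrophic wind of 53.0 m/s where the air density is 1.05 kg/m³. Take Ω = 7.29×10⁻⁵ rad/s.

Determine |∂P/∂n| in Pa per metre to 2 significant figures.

7.9×10⁻³ Pa/m

Coriolis parameter at 78°N:
f = 2Ω sin φ = 2 × 7.29×10⁻⁵ × sin 78° = 1.43×10⁻⁴ s⁻¹
Geostrophic balance rearranged: |∂P/∂n| = f ρ V_g
|∂P/∂n| = 1.43×10⁻⁴ × 1.05 × 53.0 = 7.94×10⁻³ Pa/m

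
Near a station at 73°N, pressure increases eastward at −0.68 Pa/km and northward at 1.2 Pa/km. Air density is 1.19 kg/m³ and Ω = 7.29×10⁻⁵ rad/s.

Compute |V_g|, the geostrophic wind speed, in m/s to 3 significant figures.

Coriolis parameter at 73°N:
f = 2Ω sin φ = 2 × 7.29×10⁻⁵ × sin 73° = 1.39×10⁻⁴ s⁻¹
Component geostrophic relations (x east, y north):
u_g = −(1/(fρ)) ∂P/∂y,  v_g = (1/(fρ)) ∂P/∂x
u_g = −(1.2×10⁻³)/(1.39×10⁻⁴ × 1.19) = −7.23 m/s;  v_g = (−0.68×10⁻³)/(1.39×10⁻⁴ × 1.19) = −4.10 m/s
|V_g| = √(u_g² + v_g²) = 8.31 m/s

8.31 m/s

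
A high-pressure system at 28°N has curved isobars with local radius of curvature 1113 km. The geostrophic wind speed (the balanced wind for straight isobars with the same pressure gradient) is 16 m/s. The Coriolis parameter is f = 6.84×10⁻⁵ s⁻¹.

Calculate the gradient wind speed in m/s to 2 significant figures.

23 m/s

Around a high, pressure-gradient force acts outward with centrifugal, so Coriolis balances both:
fV = (1/ρ)|∂P/∂n| + V²/R  →  V² − fR·V + fR·V_g = 0
With fR = 6.84×10⁻⁵ × 1113×10³ m = 76.1 m/s:
V = [fR − √((fR)² − 4 fR V_g)]/2 = [76.1 − √(76.1² − 4×76.1×16)]/2 = 22.9 m/s
Supergeostrophic (V > V_g = 16 m/s), as expected around a high.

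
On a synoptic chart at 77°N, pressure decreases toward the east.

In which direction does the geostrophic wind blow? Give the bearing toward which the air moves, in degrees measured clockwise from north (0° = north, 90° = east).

180°

The pressure-gradient force points toward the east (bearing 090°).
Geostrophic balance: in the Northern Hemisphere the Coriolis force deflects motion to the right, so the geostrophic wind blows 90° to the right of the pressure-gradient force (low pressure on the left).
Rotating 090° by 90° clockwise gives 180° — the wind blows toward the south.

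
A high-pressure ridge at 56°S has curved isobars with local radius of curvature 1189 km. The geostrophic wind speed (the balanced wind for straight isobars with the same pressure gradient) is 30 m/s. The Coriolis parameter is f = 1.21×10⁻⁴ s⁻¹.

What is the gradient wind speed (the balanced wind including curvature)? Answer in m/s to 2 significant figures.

43 m/s

Around a high, pressure-gradient force acts outward with centrifugal, so Coriolis balances both:
fV = (1/ρ)|∂P/∂n| + V²/R  →  V² − fR·V + fR·V_g = 0
With fR = 1.21×10⁻⁴ × 1189×10³ m = 144 m/s:
V = [fR − √((fR)² − 4 fR V_g)]/2 = [144 − √(144² − 4×144×30)]/2 = 42.6 m/s
Supergeostrophic (V > V_g = 30 m/s), as expected around a high.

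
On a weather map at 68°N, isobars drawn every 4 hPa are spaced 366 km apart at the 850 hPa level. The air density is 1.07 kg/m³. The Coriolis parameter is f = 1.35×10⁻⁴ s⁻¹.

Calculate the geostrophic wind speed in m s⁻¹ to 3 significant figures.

7.57 m s⁻¹

Pressure gradient: |∂P/∂n| = 400 Pa / 366000 m = 1.09×10⁻³ Pa/m
Geostrophic balance (pressure-gradient force = Coriolis force):
V_g = (1/(fρ)) |∂P/∂n| = 1.09×10⁻³ / (1.35×10⁻⁴ × 1.07) = 7.57 m/s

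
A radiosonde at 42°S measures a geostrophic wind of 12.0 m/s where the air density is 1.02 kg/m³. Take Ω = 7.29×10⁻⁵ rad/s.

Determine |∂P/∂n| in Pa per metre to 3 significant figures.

Coriolis parameter at 42°S:
f = 2Ω sin φ = 2 × 7.29×10⁻⁵ × sin 42° = 9.76×10⁻⁵ s⁻¹
Geostrophic balance rearranged: |∂P/∂n| = f ρ V_g
|∂P/∂n| = 9.76×10⁻⁵ × 1.02 × 12.0 = 1.19×10⁻³ Pa/m

1.19×10⁻³ Pa/m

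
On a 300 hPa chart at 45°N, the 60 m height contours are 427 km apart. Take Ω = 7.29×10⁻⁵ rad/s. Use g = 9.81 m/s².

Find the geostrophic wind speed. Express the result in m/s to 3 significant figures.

Coriolis parameter at 45°N:
f = 2Ω sin φ = 2 × 7.29×10⁻⁵ × sin 45° = 1.03×10⁻⁴ s⁻¹
Height gradient: |∂Z/∂n| = 60 m / 427000 m = 1.41×10⁻⁴
On a pressure surface, geostrophic balance gives V_g = (g/f)|∂Z/∂n|:
V_g = 9.81 × 1.41×10⁻⁴ / 1.03×10⁻⁴ = 13.4 m/s

13.4 m/s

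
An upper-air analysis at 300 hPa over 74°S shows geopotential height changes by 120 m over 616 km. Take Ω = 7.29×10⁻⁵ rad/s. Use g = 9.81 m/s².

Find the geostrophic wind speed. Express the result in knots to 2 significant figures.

27 knots

Coriolis parameter at 74°S:
f = 2Ω sin φ = 2 × 7.29×10⁻⁵ × sin 74° = 1.40×10⁻⁴ s⁻¹
Height gradient: |∂Z/∂n| = 120 m / 616000 m = 1.95×10⁻⁴
On a pressure surface, geostrophic balance gives V_g = (g/f)|∂Z/∂n|:
V_g = 9.81 × 1.95×10⁻⁴ / 1.40×10⁻⁴ = 13.6 m/s
Converting: 13.6 m/s × 1.944 = 27 knots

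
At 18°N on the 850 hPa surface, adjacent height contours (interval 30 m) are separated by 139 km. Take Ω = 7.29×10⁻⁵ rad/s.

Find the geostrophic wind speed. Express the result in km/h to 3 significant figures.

Coriolis parameter at 18°N:
f = 2Ω sin φ = 2 × 7.29×10⁻⁵ × sin 18° = 4.51×10⁻⁵ s⁻¹
Height gradient: |∂Z/∂n| = 30 m / 139000 m = 2.16×10⁻⁴
On a pressure surface, geostrophic balance gives V_g = (g/f)|∂Z/∂n|:
V_g = 9.81 × 2.16×10⁻⁴ / 4.51×10⁻⁵ = 47.0 m/s
Converting: 47.0 m/s × 3.6 = 169 km/h

169 km/h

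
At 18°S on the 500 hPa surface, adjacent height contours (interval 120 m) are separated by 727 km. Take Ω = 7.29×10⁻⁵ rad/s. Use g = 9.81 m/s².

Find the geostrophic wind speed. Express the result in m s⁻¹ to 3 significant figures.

35.9 m s⁻¹

Coriolis parameter at 18°S:
f = 2Ω sin φ = 2 × 7.29×10⁻⁵ × sin 18° = 4.51×10⁻⁵ s⁻¹
Height gradient: |∂Z/∂n| = 120 m / 727000 m = 1.65×10⁻⁴
On a pressure surface, geostrophic balance gives V_g = (g/f)|∂Z/∂n|:
V_g = 9.81 × 1.65×10⁻⁴ / 4.51×10⁻⁵ = 35.9 m/s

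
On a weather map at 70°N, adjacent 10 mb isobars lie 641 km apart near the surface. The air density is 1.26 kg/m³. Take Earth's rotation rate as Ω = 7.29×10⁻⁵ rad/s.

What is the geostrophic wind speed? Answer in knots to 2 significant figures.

Coriolis parameter at 70°N:
f = 2Ω sin φ = 2 × 7.29×10⁻⁵ × sin 70° = 1.37×10⁻⁴ s⁻¹
Pressure gradient: |∂P/∂n| = 1000 Pa / 641000 m = 1.56×10⁻³ Pa/m
Geostrophic balance (pressure-gradient force = Coriolis force):
V_g = (1/(fρ)) |∂P/∂n| = 1.56×10⁻³ / (1.37×10⁻⁴ × 1.26) = 9.04 m/s
Converting: 9.04 m/s × 1.944 = 18 knots

18 knots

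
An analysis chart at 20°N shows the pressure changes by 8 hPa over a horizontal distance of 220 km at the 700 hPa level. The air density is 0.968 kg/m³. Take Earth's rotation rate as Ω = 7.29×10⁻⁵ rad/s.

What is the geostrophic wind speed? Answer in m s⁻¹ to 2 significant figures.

Coriolis parameter at 20°N:
f = 2Ω sin φ = 2 × 7.29×10⁻⁵ × sin 20° = 4.99×10⁻⁵ s⁻¹
Pressure gradient: |∂P/∂n| = 800 Pa / 220000 m = 3.64×10⁻³ Pa/m
Geostrophic balance (pressure-gradient force = Coriolis force):
V_g = (1/(fρ)) |∂P/∂n| = 3.64×10⁻³ / (4.99×10⁻⁵ × 0.968) = 75.3 m/s

75 m s⁻¹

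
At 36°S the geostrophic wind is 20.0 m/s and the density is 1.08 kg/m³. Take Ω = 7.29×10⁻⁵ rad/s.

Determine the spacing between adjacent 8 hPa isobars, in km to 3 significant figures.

Coriolis parameter at 36°S:
f = 2Ω sin φ = 2 × 7.29×10⁻⁵ × sin 36° = 8.57×10⁻⁵ s⁻¹
Geostrophic balance rearranged: |∂P/∂n| = f ρ V_g
|∂P/∂n| = 8.57×10⁻⁵ × 1.08 × 20.0 = 1.85×10⁻³ Pa/m
Isobar spacing: Δn = ΔP/|∂P/∂n| = 800 Pa / 1.85×10⁻³ Pa/m = 432175 m ≈ 432 km

432 km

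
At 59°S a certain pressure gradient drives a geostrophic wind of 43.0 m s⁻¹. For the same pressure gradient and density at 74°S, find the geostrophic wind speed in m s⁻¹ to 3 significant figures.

With the same pressure gradient and density, V_g ∝ 1/f ∝ 1/sin φ.
V₂ = V₁ · sin φ₁ / sin φ₂ = 43.0 × sin 59° / sin 74°
V₂ = 43.0 × 0.8572/0.9613 = 38.3 m s⁻¹

38.3 m s⁻¹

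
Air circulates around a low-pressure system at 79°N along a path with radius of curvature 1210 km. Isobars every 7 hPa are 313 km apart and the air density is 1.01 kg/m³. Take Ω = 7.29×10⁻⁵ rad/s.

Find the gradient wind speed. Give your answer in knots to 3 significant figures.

Coriolis parameter at 79°N:
f = 2Ω sin φ = 2 × 7.29×10⁻⁵ × sin 79° = 1.43×10⁻⁴ s⁻¹
Pressure gradient: |∂P/∂n| = 700 Pa / 313000 m = 2.24×10⁻³ Pa/m
Geostrophic speed: V_g = |∂P/∂n|/(fρ) = 2.24×10⁻³/(1.43×10⁻⁴ × 1.01) = 15.5 m/s
Around a low, centrifugal force acts outward with Coriolis, so pressure-gradient force balances both:
(1/ρ)|∂P/∂n| = fV + V²/R  →  V² + fR·V − fR·V_g = 0
With fR = 1.43×10⁻⁴ × 1210×10³ m = 173 m/s:
V = [−fR + √((fR)² + 4 fR V_g)]/2 = [−173 + √(173² + 4×173×15.5)]/2 = 14.3 m/s
Subgeostrophic (V < V_g = 15.5 m/s), as expected around a low.
Converting: 14.3 m/s × 1.944 = 27.8 knots

27.8 knots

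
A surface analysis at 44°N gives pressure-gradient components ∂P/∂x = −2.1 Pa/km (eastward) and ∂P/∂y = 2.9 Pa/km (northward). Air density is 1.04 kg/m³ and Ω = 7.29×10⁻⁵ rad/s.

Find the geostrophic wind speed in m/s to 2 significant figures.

Coriolis parameter at 44°N:
f = 2Ω sin φ = 2 × 7.29×10⁻⁵ × sin 44° = 1.01×10⁻⁴ s⁻¹
Component geostrophic relations (x east, y north):
u_g = −(1/(fρ)) ∂P/∂y,  v_g = (1/(fρ)) ∂P/∂x
u_g = −(2.9×10⁻³)/(1.01×10⁻⁴ × 1.04) = −27.5 m/s;  v_g = (−2.1×10⁻³)/(1.01×10⁻⁴ × 1.04) = −19.9 m/s
|V_g| = √(u_g² + v_g²) = 34.0 m/s

34 m/s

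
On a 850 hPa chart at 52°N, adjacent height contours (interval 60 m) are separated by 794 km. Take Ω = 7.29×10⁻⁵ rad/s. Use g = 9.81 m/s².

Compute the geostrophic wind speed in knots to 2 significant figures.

13 knots

Coriolis parameter at 52°N:
f = 2Ω sin φ = 2 × 7.29×10⁻⁵ × sin 52° = 1.15×10⁻⁴ s⁻¹
Height gradient: |∂Z/∂n| = 60 m / 794000 m = 7.56×10⁻⁵
On a pressure surface, geostrophic balance gives V_g = (g/f)|∂Z/∂n|:
V_g = 9.81 × 7.56×10⁻⁵ / 1.15×10⁻⁴ = 6.45 m/s
Converting: 6.45 m/s × 1.944 = 13 knots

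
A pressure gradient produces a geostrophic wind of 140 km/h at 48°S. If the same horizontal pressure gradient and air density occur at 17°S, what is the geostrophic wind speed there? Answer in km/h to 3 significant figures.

With the same pressure gradient and density, V_g ∝ 1/f ∝ 1/sin φ.
V₂ = V₁ · sin φ₁ / sin φ₂ = 140 × sin 48° / sin 17°
V₂ = 140 × 0.7431/0.2924 = 356 km/h

356 km/h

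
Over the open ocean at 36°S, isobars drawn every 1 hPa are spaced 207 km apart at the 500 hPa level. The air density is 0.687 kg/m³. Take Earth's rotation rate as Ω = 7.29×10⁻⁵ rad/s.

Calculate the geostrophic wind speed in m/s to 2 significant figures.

8.2 m/s

Coriolis parameter at 36°S:
f = 2Ω sin φ = 2 × 7.29×10⁻⁵ × sin 36° = 8.57×10⁻⁵ s⁻¹
Pressure gradient: |∂P/∂n| = 100 Pa / 207000 m = 4.83×10⁻⁴ Pa/m
Geostrophic balance (pressure-gradient force = Coriolis force):
V_g = (1/(fρ)) |∂P/∂n| = 4.83×10⁻⁴ / (8.57×10⁻⁵ × 0.687) = 8.21 m/s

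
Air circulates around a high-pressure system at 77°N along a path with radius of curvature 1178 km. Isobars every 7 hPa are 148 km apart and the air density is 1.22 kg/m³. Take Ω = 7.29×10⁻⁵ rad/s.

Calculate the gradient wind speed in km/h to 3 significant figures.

Coriolis parameter at 77°N:
f = 2Ω sin φ = 2 × 7.29×10⁻⁵ × sin 77° = 1.42×10⁻⁴ s⁻¹
Pressure gradient: |∂P/∂n| = 700 Pa / 148000 m = 4.73×10⁻³ Pa/m
Geostrophic speed: V_g = |∂P/∂n|/(fρ) = 4.73×10⁻³/(1.42×10⁻⁴ × 1.22) = 27.3 m/s
Around a high, pressure-gradient force acts outward with centrifugal, so Coriolis balances both:
fV = (1/ρ)|∂P/∂n| + V²/R  →  V² − fR·V + fR·V_g = 0
With fR = 1.42×10⁻⁴ × 1178×10³ m = 167 m/s:
V = [fR − √((fR)² − 4 fR V_g)]/2 = [167 − √(167² − 4×167×27.3)]/2 = 34.3 m/s
Supergeostrophic (V > V_g = 27.3 m/s), as expected around a high.
Converting: 34.3 m/s × 3.6 = 124 km/h

124 km/h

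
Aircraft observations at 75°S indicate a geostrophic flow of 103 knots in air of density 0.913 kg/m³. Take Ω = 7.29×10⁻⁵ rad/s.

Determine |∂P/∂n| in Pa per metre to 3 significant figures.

6.81×10⁻³ Pa/m

Coriolis parameter at 75°S:
f = 2Ω sin φ = 2 × 7.29×10⁻⁵ × sin 75° = 1.41×10⁻⁴ s⁻¹
Wind speed in SI: 103 knots = 53.0 m/s
Geostrophic balance rearranged: |∂P/∂n| = f ρ V_g
|∂P/∂n| = 1.41×10⁻⁴ × 0.913 × 53.0 = 6.81×10⁻³ Pa/m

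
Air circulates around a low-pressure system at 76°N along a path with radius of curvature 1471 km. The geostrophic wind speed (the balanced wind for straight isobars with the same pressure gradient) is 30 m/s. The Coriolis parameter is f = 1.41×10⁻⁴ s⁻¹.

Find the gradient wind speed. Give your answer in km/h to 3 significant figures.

95.7 km/h

Around a low, centrifugal force acts outward with Coriolis, so pressure-gradient force balances both:
(1/ρ)|∂P/∂n| = fV + V²/R  →  V² + fR·V − fR·V_g = 0
With fR = 1.41×10⁻⁴ × 1471×10³ m = 207 m/s:
V = [−fR + √((fR)² + 4 fR V_g)]/2 = [−207 + √(207² + 4×207×30)]/2 = 26.6 m/s
Subgeostrophic (V < V_g = 30 m/s), as expected around a low.
Converting: 26.6 m/s × 3.6 = 95.7 km/h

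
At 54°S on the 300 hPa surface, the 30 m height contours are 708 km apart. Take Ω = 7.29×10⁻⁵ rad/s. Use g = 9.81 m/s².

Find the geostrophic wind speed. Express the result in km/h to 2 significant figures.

13 km/h

Coriolis parameter at 54°S:
f = 2Ω sin φ = 2 × 7.29×10⁻⁵ × sin 54° = 1.18×10⁻⁴ s⁻¹
Height gradient: |∂Z/∂n| = 30 m / 708000 m = 4.24×10⁻⁵
On a pressure surface, geostrophic balance gives V_g = (g/f)|∂Z/∂n|:
V_g = 9.81 × 4.24×10⁻⁵ / 1.18×10⁻⁴ = 3.52 m/s
Converting: 3.52 m/s × 3.6 = 13 km/h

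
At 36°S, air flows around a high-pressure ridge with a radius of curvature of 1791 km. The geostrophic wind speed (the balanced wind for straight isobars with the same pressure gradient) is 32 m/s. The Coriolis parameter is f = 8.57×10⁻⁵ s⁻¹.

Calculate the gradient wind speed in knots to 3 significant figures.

88.4 knots

Around a high, pressure-gradient force acts outward with centrifugal, so Coriolis balances both:
fV = (1/ρ)|∂P/∂n| + V²/R  →  V² − fR·V + fR·V_g = 0
With fR = 8.57×10⁻⁵ × 1791×10³ m = 153 m/s:
V = [fR − √((fR)² − 4 fR V_g)]/2 = [153 − √(153² − 4×153×32)]/2 = 45.5 m/s
Supergeostrophic (V > V_g = 32 m/s), as expected around a high.
Converting: 45.5 m/s × 1.944 = 88.4 knots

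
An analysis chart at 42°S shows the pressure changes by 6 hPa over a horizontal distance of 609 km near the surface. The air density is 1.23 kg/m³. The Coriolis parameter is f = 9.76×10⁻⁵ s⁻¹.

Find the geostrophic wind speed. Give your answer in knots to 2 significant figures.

Pressure gradient: |∂P/∂n| = 600 Pa / 609000 m = 9.85×10⁻⁴ Pa/m
Geostrophic balance (pressure-gradient force = Coriolis force):
V_g = (1/(fρ)) |∂P/∂n| = 9.85×10⁻⁴ / (9.76×10⁻⁵ × 1.23) = 8.21 m/s
Converting: 8.21 m/s × 1.944 = 16 knots

16 knots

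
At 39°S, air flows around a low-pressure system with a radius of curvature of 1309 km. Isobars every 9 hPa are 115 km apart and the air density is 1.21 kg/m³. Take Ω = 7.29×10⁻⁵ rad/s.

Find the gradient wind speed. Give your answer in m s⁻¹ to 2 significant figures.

50 m s⁻¹

Coriolis parameter at 39°S:
f = 2Ω sin φ = 2 × 7.29×10⁻⁵ × sin 39° = 9.18×10⁻⁵ s⁻¹
Pressure gradient: |∂P/∂n| = 900 Pa / 115000 m = 7.83×10⁻³ Pa/m
Geostrophic speed: V_g = |∂P/∂n|/(fρ) = 7.83×10⁻³/(9.18×10⁻⁵ × 1.21) = 70.5 m/s
Around a low, centrifugal force acts outward with Coriolis, so pressure-gradient force balances both:
(1/ρ)|∂P/∂n| = fV + V²/R  →  V² + fR·V − fR·V_g = 0
With fR = 9.18×10⁻⁵ × 1309×10³ m = 120 m/s:
V = [−fR + √((fR)² + 4 fR V_g)]/2 = [−120 + √(120² + 4×120×70.5)]/2 = 49.8 m/s
Subgeostrophic (V < V_g = 70.5 m/s), as expected around a low.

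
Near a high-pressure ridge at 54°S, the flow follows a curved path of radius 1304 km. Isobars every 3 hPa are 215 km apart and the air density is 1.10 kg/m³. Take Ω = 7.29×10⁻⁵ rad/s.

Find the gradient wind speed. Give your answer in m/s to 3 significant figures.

Coriolis parameter at 54°S:
f = 2Ω sin φ = 2 × 7.29×10⁻⁵ × sin 54° = 1.18×10⁻⁴ s⁻¹
Pressure gradient: |∂P/∂n| = 300 Pa / 215000 m = 1.40×10⁻³ Pa/m
Geostrophic speed: V_g = |∂P/∂n|/(fρ) = 1.40×10⁻³/(1.18×10⁻⁴ × 1.10) = 10.8 m/s
Around a high, pressure-gradient force acts outward with centrifugal, so Coriolis balances both:
fV = (1/ρ)|∂P/∂n| + V²/R  →  V² − fR·V + fR·V_g = 0
With fR = 1.18×10⁻⁴ × 1304×10³ m = 154 m/s:
V = [fR − √((fR)² − 4 fR V_g)]/2 = [154 − √(154² − 4×154×10.8)]/2 = 11.6 m/s
Supergeostrophic (V > V_g = 10.8 m/s), as expected around a high.

11.6 m/s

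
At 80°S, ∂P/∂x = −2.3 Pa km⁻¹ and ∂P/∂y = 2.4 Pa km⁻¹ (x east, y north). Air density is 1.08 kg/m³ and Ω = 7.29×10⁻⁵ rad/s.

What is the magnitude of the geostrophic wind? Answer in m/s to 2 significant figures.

21 m/s

Coriolis parameter at 80°S:
f = 2Ω sin φ = 2 × 7.29×10⁻⁵ × sin 80° = 1.44×10⁻⁴ s⁻¹
In the Southern Hemisphere f is negative: f = −1.44×10⁻⁴ s⁻¹.
Component geostrophic relations (x east, y north):
u_g = −(1/(fρ)) ∂P/∂y,  v_g = (1/(fρ)) ∂P/∂x
u_g = −(2.4×10⁻³)/(−1.44×10⁻⁴ × 1.08) = 15.5 m/s;  v_g = (−2.3×10⁻³)/(−1.44×10⁻⁴ × 1.08) = 14.8 m/s
|V_g| = √(u_g² + v_g²) = 21.4 m/s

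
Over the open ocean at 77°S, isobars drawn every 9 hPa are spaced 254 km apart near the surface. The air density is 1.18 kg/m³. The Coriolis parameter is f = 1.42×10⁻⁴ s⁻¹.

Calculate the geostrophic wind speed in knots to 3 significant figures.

Pressure gradient: |∂P/∂n| = 900 Pa / 254000 m = 3.54×10⁻³ Pa/m
Geostrophic balance (pressure-gradient force = Coriolis force):
V_g = (1/(fρ)) |∂P/∂n| = 3.54×10⁻³ / (1.42×10⁻⁴ × 1.18) = 21.1 m/s
Converting: 21.1 m/s × 1.944 = 41.1 knots

41.1 knots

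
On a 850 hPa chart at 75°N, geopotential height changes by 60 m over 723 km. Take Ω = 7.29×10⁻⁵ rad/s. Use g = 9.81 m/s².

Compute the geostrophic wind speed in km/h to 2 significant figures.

Coriolis parameter at 75°N:
f = 2Ω sin φ = 2 × 7.29×10⁻⁵ × sin 75° = 1.41×10⁻⁴ s⁻¹
Height gradient: |∂Z/∂n| = 60 m / 723000 m = 8.30×10⁻⁵
On a pressure surface, geostrophic balance gives V_g = (g/f)|∂Z/∂n|:
V_g = 9.81 × 8.30×10⁻⁵ / 1.41×10⁻⁴ = 5.78 m/s
Converting: 5.78 m/s × 3.6 = 21 km/h

21 km/h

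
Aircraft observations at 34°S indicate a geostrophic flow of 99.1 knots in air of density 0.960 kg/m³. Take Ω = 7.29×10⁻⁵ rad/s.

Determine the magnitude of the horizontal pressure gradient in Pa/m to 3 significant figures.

3.99×10⁻³ Pa/m

Coriolis parameter at 34°S:
f = 2Ω sin φ = 2 × 7.29×10⁻⁵ × sin 34° = 8.15×10⁻⁵ s⁻¹
Wind speed in SI: 99.1 knots = 51.0 m/s
Geostrophic balance rearranged: |∂P/∂n| = f ρ V_g
|∂P/∂n| = 8.15×10⁻⁵ × 0.960 × 51.0 = 3.99×10⁻³ Pa/m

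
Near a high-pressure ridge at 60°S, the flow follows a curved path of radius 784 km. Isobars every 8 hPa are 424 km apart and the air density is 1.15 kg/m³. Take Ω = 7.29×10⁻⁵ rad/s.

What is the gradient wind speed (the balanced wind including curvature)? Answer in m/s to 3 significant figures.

Coriolis parameter at 60°S:
f = 2Ω sin φ = 2 × 7.29×10⁻⁵ × sin 60° = 1.26×10⁻⁴ s⁻¹
Pressure gradient: |∂P/∂n| = 800 Pa / 424000 m = 1.89×10⁻³ Pa/m
Geostrophic speed: V_g = |∂P/∂n|/(fρ) = 1.89×10⁻³/(1.26×10⁻⁴ × 1.15) = 13.0 m/s
Around a high, pressure-gradient force acts outward with centrifugal, so Coriolis balances both:
fV = (1/ρ)|∂P/∂n| + V²/R  →  V² − fR·V + fR·V_g = 0
With fR = 1.26×10⁻⁴ × 784×10³ m = 99.0 m/s:
V = [fR − √((fR)² − 4 fR V_g)]/2 = [99.0 − √(99.0² − 4×99.0×13)]/2 = 15.4 m/s
Supergeostrophic (V > V_g = 13 m/s), as expected around a high.

15.4 m/s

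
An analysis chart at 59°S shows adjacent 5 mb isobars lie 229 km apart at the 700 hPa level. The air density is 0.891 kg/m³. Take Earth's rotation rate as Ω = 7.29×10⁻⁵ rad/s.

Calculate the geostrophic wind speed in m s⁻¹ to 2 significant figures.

Coriolis parameter at 59°S:
f = 2Ω sin φ = 2 × 7.29×10⁻⁵ × sin 59° = 1.25×10⁻⁴ s⁻¹
Pressure gradient: |∂P/∂n| = 500 Pa / 229000 m = 2.18×10⁻³ Pa/m
Geostrophic balance (pressure-gradient force = Coriolis force):
V_g = (1/(fρ)) |∂P/∂n| = 2.18×10⁻³ / (1.25×10⁻⁴ × 0.891) = 19.6 m/s

20 m s⁻¹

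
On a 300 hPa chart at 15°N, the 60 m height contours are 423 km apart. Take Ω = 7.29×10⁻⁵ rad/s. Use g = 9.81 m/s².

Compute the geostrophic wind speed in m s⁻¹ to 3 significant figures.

36.9 m s⁻¹

Coriolis parameter at 15°N:
f = 2Ω sin φ = 2 × 7.29×10⁻⁵ × sin 15° = 3.77×10⁻⁵ s⁻¹
Height gradient: |∂Z/∂n| = 60 m / 423000 m = 1.42×10⁻⁴
On a pressure surface, geostrophic balance gives V_g = (g/f)|∂Z/∂n|:
V_g = 9.81 × 1.42×10⁻⁴ / 3.77×10⁻⁵ = 36.9 m/s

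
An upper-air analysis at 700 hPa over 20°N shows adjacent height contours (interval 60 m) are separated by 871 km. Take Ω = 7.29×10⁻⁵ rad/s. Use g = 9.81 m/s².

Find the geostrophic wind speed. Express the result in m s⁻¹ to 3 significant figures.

13.6 m s⁻¹

Coriolis parameter at 20°N:
f = 2Ω sin φ = 2 × 7.29×10⁻⁵ × sin 20° = 4.99×10⁻⁵ s⁻¹
Height gradient: |∂Z/∂n| = 60 m / 871000 m = 6.89×10⁻⁵
On a pressure surface, geostrophic balance gives V_g = (g/f)|∂Z/∂n|:
V_g = 9.81 × 6.89×10⁻⁵ / 4.99×10⁻⁵ = 13.6 m/s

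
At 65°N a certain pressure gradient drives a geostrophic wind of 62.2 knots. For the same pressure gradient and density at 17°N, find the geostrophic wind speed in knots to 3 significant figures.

193 knots

With the same pressure gradient and density, V_g ∝ 1/f ∝ 1/sin φ.
V₂ = V₁ · sin φ₁ / sin φ₂ = 62.2 × sin 65° / sin 17°
V₂ = 62.2 × 0.9063/0.2924 = 193 knots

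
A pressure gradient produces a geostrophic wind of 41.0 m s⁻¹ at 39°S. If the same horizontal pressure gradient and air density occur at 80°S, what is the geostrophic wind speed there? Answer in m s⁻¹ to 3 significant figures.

26.2 m s⁻¹

With the same pressure gradient and density, V_g ∝ 1/f ∝ 1/sin φ.
V₂ = V₁ · sin φ₁ / sin φ₂ = 41.0 × sin 39° / sin 80°
V₂ = 41.0 × 0.6293/0.9848 = 26.2 m s⁻¹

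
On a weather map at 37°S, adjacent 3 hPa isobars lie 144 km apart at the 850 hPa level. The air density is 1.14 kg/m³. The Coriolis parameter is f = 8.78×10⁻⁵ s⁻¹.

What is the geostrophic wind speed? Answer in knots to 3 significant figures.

40.5 knots

Pressure gradient: |∂P/∂n| = 300 Pa / 144000 m = 2.08×10⁻³ Pa/m
Geostrophic balance (pressure-gradient force = Coriolis force):
V_g = (1/(fρ)) |∂P/∂n| = 2.08×10⁻³ / (8.78×10⁻⁵ × 1.14) = 20.8 m/s
Converting: 20.8 m/s × 1.944 = 40.5 knots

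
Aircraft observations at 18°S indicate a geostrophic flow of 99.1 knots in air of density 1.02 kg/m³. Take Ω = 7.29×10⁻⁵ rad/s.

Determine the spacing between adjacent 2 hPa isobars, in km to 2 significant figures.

85 km

Coriolis parameter at 18°S:
f = 2Ω sin φ = 2 × 7.29×10⁻⁵ × sin 18° = 4.51×10⁻⁵ s⁻¹
Wind speed in SI: 99.1 knots = 51.0 m/s
Geostrophic balance rearranged: |∂P/∂n| = f ρ V_g
|∂P/∂n| = 4.51×10⁻⁵ × 1.02 × 51.0 = 2.34×10⁻³ Pa/m
Isobar spacing: Δn = ΔP/|∂P/∂n| = 200 Pa / 2.34×10⁻³ Pa/m = 85365 m ≈ 85 km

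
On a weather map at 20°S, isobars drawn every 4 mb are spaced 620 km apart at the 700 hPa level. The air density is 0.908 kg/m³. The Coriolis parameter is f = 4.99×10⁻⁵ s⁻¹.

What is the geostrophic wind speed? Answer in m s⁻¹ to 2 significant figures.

Pressure gradient: |∂P/∂n| = 400 Pa / 620000 m = 6.45×10⁻⁴ Pa/m
Geostrophic balance (pressure-gradient force = Coriolis force):
V_g = (1/(fρ)) |∂P/∂n| = 6.45×10⁻⁴ / (4.99×10⁻⁵ × 0.908) = 14.2 m/s

14 m s⁻¹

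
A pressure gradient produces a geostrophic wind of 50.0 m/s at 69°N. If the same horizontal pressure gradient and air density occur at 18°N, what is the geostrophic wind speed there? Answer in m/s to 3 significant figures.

151 m/s

With the same pressure gradient and density, V_g ∝ 1/f ∝ 1/sin φ.
V₂ = V₁ · sin φ₁ / sin φ₂ = 50.0 × sin 69° / sin 18°
V₂ = 50.0 × 0.9336/0.3090 = 151 m/s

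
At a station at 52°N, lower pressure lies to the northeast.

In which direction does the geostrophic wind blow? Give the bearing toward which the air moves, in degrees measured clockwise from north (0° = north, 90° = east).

135°

The pressure-gradient force points toward the northeast (bearing 045°).
Geostrophic balance: in the Northern Hemisphere the Coriolis force deflects motion to the right, so the geostrophic wind blows 90° to the right of the pressure-gradient force (low pressure on the left).
Rotating 045° by 90° clockwise gives 135° — the wind blows toward the southeast.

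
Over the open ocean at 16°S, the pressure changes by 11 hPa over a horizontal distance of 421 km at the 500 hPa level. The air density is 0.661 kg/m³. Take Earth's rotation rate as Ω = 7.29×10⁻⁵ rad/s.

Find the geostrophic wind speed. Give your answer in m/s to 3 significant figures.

Coriolis parameter at 16°S:
f = 2Ω sin φ = 2 × 7.29×10⁻⁵ × sin 16° = 4.02×10⁻⁵ s⁻¹
Pressure gradient: |∂P/∂n| = 1100 Pa / 421000 m = 2.61×10⁻³ Pa/m
Geostrophic balance (pressure-gradient force = Coriolis force):
V_g = (1/(fρ)) |∂P/∂n| = 2.61×10⁻³ / (4.02×10⁻⁵ × 0.661) = 98.4 m/s

98.4 m/s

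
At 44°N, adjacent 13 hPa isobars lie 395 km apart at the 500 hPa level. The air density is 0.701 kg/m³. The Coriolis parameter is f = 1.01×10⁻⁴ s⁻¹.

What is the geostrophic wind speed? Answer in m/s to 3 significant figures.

Pressure gradient: |∂P/∂n| = 1300 Pa / 395000 m = 3.29×10⁻³ Pa/m
Geostrophic balance (pressure-gradient force = Coriolis force):
V_g = (1/(fρ)) |∂P/∂n| = 3.29×10⁻³ / (1.01×10⁻⁴ × 0.701) = 46.5 m/s

46.5 m/s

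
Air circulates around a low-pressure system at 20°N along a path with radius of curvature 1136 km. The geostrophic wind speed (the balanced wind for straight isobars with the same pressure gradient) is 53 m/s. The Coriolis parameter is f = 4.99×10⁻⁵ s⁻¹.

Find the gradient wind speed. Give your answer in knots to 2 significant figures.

Around a low, centrifugal force acts outward with Coriolis, so pressure-gradient force balances both:
(1/ρ)|∂P/∂n| = fV + V²/R  →  V² + fR·V − fR·V_g = 0
With fR = 4.99×10⁻⁵ × 1136×10³ m = 56.7 m/s:
V = [−fR + √((fR)² + 4 fR V_g)]/2 = [−56.7 + √(56.7² + 4×56.7×53)]/2 = 33.4 m/s
Subgeostrophic (V < V_g = 53 m/s), as expected around a low.
Converting: 33.4 m/s × 1.944 = 65 knots

65 knots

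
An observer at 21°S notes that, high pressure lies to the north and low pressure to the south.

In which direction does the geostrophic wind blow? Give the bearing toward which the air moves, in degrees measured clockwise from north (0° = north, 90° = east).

The pressure-gradient force points toward the south (bearing 180°).
Geostrophic balance: in the Southern Hemisphere the Coriolis force deflects motion to the left, so the geostrophic wind blows 90° to the left of the pressure-gradient force (low pressure on the right).
Rotating 180° by 90° counterclockwise gives 090° — the wind blows toward the east.

090°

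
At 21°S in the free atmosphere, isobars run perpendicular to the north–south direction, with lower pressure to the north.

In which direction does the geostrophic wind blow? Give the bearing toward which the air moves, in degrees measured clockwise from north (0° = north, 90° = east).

270°

The pressure-gradient force points toward the north (bearing 000°).
Geostrophic balance: in the Southern Hemisphere the Coriolis force deflects motion to the left, so the geostrophic wind blows 90° to the left of the pressure-gradient force (low pressure on the right).
Rotating 000° by 90° counterclockwise gives 270° — the wind blows toward the west.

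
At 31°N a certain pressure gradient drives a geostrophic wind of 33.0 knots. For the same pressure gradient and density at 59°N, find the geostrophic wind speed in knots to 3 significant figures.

19.8 knots

With the same pressure gradient and density, V_g ∝ 1/f ∝ 1/sin φ.
V₂ = V₁ · sin φ₁ / sin φ₂ = 33.0 × sin 31° / sin 59°
V₂ = 33.0 × 0.5150/0.8572 = 19.8 knots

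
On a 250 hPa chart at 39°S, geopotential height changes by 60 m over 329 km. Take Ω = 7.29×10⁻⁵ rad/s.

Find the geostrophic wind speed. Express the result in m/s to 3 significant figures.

19.5 m/s

Coriolis parameter at 39°S:
f = 2Ω sin φ = 2 × 7.29×10⁻⁵ × sin 39° = 9.18×10⁻⁵ s⁻¹
Height gradient: |∂Z/∂n| = 60 m / 329000 m = 1.82×10⁻⁴
On a pressure surface, geostrophic balance gives V_g = (g/f)|∂Z/∂n|:
V_g = 9.81 × 1.82×10⁻⁴ / 9.18×10⁻⁵ = 19.5 m/s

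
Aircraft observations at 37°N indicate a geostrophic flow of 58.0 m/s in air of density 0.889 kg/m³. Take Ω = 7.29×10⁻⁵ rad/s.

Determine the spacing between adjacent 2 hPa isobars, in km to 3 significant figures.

44.2 km

Coriolis parameter at 37°N:
f = 2Ω sin φ = 2 × 7.29×10⁻⁵ × sin 37° = 8.77×10⁻⁵ s⁻¹
Geostrophic balance rearranged: |∂P/∂n| = f ρ V_g
|∂P/∂n| = 8.77×10⁻⁵ × 0.889 × 58.0 = 4.52×10⁻³ Pa/m
Isobar spacing: Δn = ΔP/|∂P/∂n| = 200 Pa / 4.52×10⁻³ Pa/m = 44206 m ≈ 44.2 km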